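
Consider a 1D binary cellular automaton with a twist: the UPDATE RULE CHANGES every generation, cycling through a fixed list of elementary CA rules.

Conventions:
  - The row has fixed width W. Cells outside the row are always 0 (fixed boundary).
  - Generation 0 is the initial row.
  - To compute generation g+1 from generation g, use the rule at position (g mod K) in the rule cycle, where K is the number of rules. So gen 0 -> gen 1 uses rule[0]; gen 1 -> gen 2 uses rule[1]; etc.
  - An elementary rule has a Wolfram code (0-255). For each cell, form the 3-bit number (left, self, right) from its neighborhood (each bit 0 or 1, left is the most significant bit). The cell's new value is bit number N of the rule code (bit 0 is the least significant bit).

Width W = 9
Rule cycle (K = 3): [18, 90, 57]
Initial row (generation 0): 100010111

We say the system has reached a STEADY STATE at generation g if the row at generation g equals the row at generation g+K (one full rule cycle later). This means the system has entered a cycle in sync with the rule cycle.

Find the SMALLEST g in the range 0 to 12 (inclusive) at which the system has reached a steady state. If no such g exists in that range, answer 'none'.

Gen 0: 100010111
Gen 1 (rule 18): 010100000
Gen 2 (rule 90): 100010000
Gen 3 (rule 57): 011001111
Gen 4 (rule 18): 100110000
Gen 5 (rule 90): 011111000
Gen 6 (rule 57): 010000111
Gen 7 (rule 18): 101001000
Gen 8 (rule 90): 000110100
Gen 9 (rule 57): 110101011
Gen 10 (rule 18): 000000000
Gen 11 (rule 90): 000000000
Gen 12 (rule 57): 111111111
Gen 13 (rule 18): 000000000
Gen 14 (rule 90): 000000000
Gen 15 (rule 57): 111111111

Answer: 10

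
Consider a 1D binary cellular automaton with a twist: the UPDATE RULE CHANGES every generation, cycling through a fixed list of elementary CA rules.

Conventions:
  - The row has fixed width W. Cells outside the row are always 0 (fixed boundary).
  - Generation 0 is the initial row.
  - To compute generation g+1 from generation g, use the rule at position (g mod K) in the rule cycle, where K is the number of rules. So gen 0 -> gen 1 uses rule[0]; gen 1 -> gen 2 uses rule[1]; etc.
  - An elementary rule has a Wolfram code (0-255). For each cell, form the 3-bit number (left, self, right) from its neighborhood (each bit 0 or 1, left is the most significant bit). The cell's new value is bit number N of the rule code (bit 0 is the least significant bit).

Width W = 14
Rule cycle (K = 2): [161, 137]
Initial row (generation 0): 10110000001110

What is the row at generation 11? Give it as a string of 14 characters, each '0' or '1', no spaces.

Gen 0: 10110000001110
Gen 1 (rule 161): 01000111100100
Gen 2 (rule 137): 00010111000001
Gen 3 (rule 161): 11001010011100
Gen 4 (rule 137): 10000000011001
Gen 5 (rule 161): 00111111000000
Gen 6 (rule 137): 10111110011111
Gen 7 (rule 161): 01011100001110
Gen 8 (rule 137): 00011001101100
Gen 9 (rule 161): 11000000010001
Gen 10 (rule 137): 10011111000100
Gen 11 (rule 161): 00001110010001

Answer: 00001110010001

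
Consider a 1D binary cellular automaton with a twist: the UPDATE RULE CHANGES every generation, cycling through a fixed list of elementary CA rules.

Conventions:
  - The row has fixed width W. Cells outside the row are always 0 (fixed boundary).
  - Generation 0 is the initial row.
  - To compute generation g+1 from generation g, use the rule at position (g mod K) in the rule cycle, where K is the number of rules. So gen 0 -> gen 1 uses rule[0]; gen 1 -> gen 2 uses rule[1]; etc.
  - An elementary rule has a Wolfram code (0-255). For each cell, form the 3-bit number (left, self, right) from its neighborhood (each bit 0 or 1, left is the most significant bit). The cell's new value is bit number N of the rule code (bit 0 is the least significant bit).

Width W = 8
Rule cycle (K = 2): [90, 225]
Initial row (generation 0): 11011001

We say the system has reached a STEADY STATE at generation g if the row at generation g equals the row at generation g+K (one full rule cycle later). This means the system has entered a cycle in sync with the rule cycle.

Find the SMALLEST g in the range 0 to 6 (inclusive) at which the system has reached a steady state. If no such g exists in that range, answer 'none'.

Gen 0: 11011001
Gen 1 (rule 90): 11011110
Gen 2 (rule 225): 01101110
Gen 3 (rule 90): 11101011
Gen 4 (rule 225): 01110101
Gen 5 (rule 90): 11010000
Gen 6 (rule 225): 01100111
Gen 7 (rule 90): 11111101
Gen 8 (rule 225): 01111110

Answer: none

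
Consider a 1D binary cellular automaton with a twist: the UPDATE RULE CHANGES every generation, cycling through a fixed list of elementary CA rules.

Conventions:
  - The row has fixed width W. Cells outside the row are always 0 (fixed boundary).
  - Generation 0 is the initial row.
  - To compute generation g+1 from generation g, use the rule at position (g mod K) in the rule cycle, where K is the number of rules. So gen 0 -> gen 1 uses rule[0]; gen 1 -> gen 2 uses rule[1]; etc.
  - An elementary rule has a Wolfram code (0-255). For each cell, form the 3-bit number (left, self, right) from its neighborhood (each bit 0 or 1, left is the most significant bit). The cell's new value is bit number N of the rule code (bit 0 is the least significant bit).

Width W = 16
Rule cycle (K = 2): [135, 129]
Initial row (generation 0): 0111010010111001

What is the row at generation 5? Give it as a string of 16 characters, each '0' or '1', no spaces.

Answer: 1011111111111100

Derivation:
Gen 0: 0111010010111001
Gen 1 (rule 135): 1010010110010011
Gen 2 (rule 129): 0000000000000000
Gen 3 (rule 135): 1111111111111111
Gen 4 (rule 129): 0111111111111110
Gen 5 (rule 135): 1011111111111100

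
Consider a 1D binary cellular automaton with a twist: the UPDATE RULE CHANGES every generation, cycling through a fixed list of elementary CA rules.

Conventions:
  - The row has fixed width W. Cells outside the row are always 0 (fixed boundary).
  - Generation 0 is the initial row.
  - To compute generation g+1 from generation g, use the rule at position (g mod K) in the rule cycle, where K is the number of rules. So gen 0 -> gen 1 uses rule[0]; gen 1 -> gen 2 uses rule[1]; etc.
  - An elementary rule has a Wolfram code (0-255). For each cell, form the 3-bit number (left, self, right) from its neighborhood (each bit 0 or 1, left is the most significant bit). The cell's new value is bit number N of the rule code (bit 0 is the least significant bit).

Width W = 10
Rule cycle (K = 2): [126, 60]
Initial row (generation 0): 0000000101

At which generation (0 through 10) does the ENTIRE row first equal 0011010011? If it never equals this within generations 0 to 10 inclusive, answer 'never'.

Answer: never

Derivation:
Gen 0: 0000000101
Gen 1 (rule 126): 0000001111
Gen 2 (rule 60): 0000001000
Gen 3 (rule 126): 0000011100
Gen 4 (rule 60): 0000010010
Gen 5 (rule 126): 0000111111
Gen 6 (rule 60): 0000100000
Gen 7 (rule 126): 0001110000
Gen 8 (rule 60): 0001001000
Gen 9 (rule 126): 0011111100
Gen 10 (rule 60): 0010000010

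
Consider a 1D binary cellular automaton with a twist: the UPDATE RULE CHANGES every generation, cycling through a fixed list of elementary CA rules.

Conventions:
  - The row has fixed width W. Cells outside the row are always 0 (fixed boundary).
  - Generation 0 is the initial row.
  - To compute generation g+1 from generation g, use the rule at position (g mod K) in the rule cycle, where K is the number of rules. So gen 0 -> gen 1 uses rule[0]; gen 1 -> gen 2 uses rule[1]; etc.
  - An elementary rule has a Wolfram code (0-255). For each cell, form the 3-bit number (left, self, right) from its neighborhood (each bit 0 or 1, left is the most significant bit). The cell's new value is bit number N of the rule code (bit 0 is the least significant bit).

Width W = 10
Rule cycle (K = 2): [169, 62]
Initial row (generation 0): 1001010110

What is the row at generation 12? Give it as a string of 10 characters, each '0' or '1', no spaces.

Gen 0: 1001010110
Gen 1 (rule 169): 0000101100
Gen 2 (rule 62): 0001111010
Gen 3 (rule 169): 1101110100
Gen 4 (rule 62): 1011001110
Gen 5 (rule 169): 0110001100
Gen 6 (rule 62): 1101011010
Gen 7 (rule 169): 1010110100
Gen 8 (rule 62): 1111101110
Gen 9 (rule 169): 1111011100
Gen 10 (rule 62): 1000110010
Gen 11 (rule 169): 0010100000
Gen 12 (rule 62): 0111110000

Answer: 0111110000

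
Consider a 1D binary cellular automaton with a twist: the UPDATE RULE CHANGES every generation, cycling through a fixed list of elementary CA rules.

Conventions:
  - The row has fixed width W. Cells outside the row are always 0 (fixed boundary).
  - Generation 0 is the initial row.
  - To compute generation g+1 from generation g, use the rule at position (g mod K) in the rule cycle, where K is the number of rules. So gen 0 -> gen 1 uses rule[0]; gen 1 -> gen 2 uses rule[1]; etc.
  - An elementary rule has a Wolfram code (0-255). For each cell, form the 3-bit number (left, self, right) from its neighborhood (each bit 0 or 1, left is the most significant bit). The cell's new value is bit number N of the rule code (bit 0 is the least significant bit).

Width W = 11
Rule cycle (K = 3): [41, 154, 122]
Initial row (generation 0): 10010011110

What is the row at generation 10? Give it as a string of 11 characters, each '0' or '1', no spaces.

Gen 0: 10010011110
Gen 1 (rule 41): 00000010000
Gen 2 (rule 154): 00000101000
Gen 3 (rule 122): 00001010100
Gen 4 (rule 41): 11100101001
Gen 5 (rule 154): 11011000110
Gen 6 (rule 122): 11111101111
Gen 7 (rule 41): 10000011000
Gen 8 (rule 154): 01000110100
Gen 9 (rule 122): 10101111010
Gen 10 (rule 41): 01011000100

Answer: 01011000100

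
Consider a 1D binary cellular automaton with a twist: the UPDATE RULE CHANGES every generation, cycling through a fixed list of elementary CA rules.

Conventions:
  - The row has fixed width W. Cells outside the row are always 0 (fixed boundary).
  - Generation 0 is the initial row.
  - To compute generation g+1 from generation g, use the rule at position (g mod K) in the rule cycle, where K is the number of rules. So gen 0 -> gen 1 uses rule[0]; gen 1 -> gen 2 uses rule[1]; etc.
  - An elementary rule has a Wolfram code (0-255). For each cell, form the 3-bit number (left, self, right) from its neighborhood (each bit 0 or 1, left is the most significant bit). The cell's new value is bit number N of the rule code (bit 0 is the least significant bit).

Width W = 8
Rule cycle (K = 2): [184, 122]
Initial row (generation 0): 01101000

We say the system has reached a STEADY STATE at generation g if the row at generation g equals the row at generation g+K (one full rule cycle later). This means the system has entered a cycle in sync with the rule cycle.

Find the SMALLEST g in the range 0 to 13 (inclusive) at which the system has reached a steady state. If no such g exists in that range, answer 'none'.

Answer: 2

Derivation:
Gen 0: 01101000
Gen 1 (rule 184): 01010100
Gen 2 (rule 122): 10101010
Gen 3 (rule 184): 01010101
Gen 4 (rule 122): 10101010
Gen 5 (rule 184): 01010101
Gen 6 (rule 122): 10101010
Gen 7 (rule 184): 01010101
Gen 8 (rule 122): 10101010
Gen 9 (rule 184): 01010101
Gen 10 (rule 122): 10101010
Gen 11 (rule 184): 01010101
Gen 12 (rule 122): 10101010
Gen 13 (rule 184): 01010101
Gen 14 (rule 122): 10101010
Gen 15 (rule 184): 01010101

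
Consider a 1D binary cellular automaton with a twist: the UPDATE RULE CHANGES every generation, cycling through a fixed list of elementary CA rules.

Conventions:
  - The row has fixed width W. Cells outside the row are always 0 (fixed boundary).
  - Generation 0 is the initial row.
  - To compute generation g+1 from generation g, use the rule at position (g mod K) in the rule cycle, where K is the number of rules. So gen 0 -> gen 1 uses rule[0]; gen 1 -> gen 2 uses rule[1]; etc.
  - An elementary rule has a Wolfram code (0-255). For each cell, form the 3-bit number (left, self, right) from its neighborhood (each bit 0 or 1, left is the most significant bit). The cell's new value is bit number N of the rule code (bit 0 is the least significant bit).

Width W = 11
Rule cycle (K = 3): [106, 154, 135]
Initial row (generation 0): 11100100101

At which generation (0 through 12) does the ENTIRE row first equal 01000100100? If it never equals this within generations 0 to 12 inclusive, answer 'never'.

Answer: never

Derivation:
Gen 0: 11100100101
Gen 1 (rule 106): 10101001010
Gen 2 (rule 154): 00000110001
Gen 3 (rule 135): 11111000111
Gen 4 (rule 106): 10001001101
Gen 5 (rule 154): 01010111000
Gen 6 (rule 135): 11010010011
Gen 7 (rule 106): 11100100111
Gen 8 (rule 154): 11011011110
Gen 9 (rule 135): 00000001100
Gen 10 (rule 106): 00000011100
Gen 11 (rule 154): 00000111010
Gen 12 (rule 135): 11111010010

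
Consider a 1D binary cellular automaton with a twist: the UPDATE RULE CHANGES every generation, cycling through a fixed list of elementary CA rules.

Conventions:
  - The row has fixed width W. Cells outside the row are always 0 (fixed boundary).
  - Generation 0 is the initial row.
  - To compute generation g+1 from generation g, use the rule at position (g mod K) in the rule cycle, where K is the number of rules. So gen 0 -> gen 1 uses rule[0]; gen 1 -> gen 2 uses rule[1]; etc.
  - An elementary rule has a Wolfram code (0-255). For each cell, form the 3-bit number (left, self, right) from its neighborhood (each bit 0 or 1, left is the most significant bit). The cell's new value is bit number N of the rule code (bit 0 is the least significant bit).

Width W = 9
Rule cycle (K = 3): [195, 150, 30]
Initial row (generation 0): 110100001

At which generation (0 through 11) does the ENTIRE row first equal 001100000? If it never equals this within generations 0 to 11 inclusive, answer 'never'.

Gen 0: 110100001
Gen 1 (rule 195): 010001110
Gen 2 (rule 150): 111010101
Gen 3 (rule 30): 100010101
Gen 4 (rule 195): 001100000
Gen 5 (rule 150): 010010000
Gen 6 (rule 30): 111111000
Gen 7 (rule 195): 011111011
Gen 8 (rule 150): 101110000
Gen 9 (rule 30): 101001000
Gen 10 (rule 195): 000010011
Gen 11 (rule 150): 000111100

Answer: 4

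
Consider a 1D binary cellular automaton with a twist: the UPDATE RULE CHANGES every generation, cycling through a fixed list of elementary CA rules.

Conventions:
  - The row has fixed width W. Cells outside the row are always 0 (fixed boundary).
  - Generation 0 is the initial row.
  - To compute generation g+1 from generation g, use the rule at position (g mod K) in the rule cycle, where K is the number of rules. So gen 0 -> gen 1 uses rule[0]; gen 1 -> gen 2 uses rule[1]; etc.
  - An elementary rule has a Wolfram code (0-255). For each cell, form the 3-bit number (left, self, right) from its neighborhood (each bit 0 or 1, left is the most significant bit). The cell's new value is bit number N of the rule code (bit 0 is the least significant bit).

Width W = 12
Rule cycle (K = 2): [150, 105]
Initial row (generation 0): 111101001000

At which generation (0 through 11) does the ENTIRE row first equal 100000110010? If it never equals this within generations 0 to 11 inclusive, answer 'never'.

Gen 0: 111101001000
Gen 1 (rule 150): 011001111100
Gen 2 (rule 105): 011001000101
Gen 3 (rule 150): 100111101101
Gen 4 (rule 105): 000100111110
Gen 5 (rule 150): 001111011101
Gen 6 (rule 105): 101001110110
Gen 7 (rule 150): 101110100001
Gen 8 (rule 105): 011011001100
Gen 9 (rule 150): 100000110010
Gen 10 (rule 105): 001110110000
Gen 11 (rule 150): 010100001000

Answer: 9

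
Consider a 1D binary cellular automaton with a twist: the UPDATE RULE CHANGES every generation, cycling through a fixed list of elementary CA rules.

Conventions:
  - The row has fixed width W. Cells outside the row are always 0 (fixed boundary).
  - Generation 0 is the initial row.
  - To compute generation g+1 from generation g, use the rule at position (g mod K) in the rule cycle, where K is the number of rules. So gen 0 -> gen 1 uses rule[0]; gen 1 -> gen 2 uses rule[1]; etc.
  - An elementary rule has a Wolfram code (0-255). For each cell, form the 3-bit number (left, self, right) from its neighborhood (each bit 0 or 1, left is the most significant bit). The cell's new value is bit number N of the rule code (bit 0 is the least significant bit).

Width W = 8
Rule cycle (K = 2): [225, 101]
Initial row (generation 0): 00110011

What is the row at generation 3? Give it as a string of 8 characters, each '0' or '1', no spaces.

Answer: 00001010

Derivation:
Gen 0: 00110011
Gen 1 (rule 225): 10010001
Gen 2 (rule 101): 10010101
Gen 3 (rule 225): 00001010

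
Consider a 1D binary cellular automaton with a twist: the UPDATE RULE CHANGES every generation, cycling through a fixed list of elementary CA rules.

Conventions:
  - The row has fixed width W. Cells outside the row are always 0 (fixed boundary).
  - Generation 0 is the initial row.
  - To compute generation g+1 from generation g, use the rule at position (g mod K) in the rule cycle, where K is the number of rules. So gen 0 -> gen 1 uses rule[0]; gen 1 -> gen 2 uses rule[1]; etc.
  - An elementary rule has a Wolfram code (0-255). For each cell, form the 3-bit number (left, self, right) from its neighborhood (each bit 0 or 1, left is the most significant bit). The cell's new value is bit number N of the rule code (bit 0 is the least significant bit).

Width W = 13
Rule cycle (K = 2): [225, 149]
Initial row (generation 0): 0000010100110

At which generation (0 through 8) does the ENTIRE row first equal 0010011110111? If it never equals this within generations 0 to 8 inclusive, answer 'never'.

Answer: 7

Derivation:
Gen 0: 0000010100110
Gen 1 (rule 225): 1111001000010
Gen 2 (rule 149): 0110101111011
Gen 3 (rule 225): 0011010111101
Gen 4 (rule 149): 1000010011001
Gen 5 (rule 225): 0011000001000
Gen 6 (rule 149): 1000111101111
Gen 7 (rule 225): 0010011110111
Gen 8 (rule 149): 1011001100010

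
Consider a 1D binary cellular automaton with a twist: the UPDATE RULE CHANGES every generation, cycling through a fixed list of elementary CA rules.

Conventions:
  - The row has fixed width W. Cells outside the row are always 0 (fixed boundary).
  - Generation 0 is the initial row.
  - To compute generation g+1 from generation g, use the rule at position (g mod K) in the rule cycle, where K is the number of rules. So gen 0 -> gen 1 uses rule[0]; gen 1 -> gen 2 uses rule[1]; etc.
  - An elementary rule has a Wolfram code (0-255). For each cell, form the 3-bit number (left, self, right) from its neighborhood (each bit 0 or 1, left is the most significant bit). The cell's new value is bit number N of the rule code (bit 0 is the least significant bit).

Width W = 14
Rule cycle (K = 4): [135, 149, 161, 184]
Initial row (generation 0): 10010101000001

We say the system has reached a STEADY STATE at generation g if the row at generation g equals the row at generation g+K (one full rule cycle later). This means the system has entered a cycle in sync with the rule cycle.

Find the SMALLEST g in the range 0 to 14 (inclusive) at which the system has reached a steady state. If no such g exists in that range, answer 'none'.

Gen 0: 10010101000001
Gen 1 (rule 135): 10110101011111
Gen 2 (rule 149): 10000101001110
Gen 3 (rule 161): 00110010000100
Gen 4 (rule 184): 00101001000010
Gen 5 (rule 135): 11101011011110
Gen 6 (rule 149): 01001000001101
Gen 7 (rule 161): 00000011100010
Gen 8 (rule 184): 00000011010001
Gen 9 (rule 135): 11111100010111
Gen 10 (rule 149): 01111011010010
Gen 11 (rule 161): 00110100100000
Gen 12 (rule 184): 00101010010000
Gen 13 (rule 135): 11101010110111
Gen 14 (rule 149): 01001010000010
Gen 15 (rule 161): 00000100111000
Gen 16 (rule 184): 00000010110100
Gen 17 (rule 135): 11111110000101
Gen 18 (rule 149): 01111101110101

Answer: none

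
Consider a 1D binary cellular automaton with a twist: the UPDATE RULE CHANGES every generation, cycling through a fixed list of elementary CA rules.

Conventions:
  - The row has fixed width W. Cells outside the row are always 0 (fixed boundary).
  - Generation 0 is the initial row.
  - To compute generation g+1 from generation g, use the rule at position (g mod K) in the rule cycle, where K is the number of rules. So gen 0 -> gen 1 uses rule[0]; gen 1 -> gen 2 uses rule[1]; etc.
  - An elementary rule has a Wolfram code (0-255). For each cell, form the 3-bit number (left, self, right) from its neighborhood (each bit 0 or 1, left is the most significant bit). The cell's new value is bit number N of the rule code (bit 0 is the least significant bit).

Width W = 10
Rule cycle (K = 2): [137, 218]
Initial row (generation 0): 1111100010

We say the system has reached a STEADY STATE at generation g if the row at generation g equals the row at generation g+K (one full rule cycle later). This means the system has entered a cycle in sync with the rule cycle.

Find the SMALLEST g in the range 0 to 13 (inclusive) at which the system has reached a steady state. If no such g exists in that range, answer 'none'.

Answer: 8

Derivation:
Gen 0: 1111100010
Gen 1 (rule 137): 1111001000
Gen 2 (rule 218): 1111110100
Gen 3 (rule 137): 1111100001
Gen 4 (rule 218): 1111110010
Gen 5 (rule 137): 1111100000
Gen 6 (rule 218): 1111110000
Gen 7 (rule 137): 1111100111
Gen 8 (rule 218): 1111111111
Gen 9 (rule 137): 1111111110
Gen 10 (rule 218): 1111111111
Gen 11 (rule 137): 1111111110
Gen 12 (rule 218): 1111111111
Gen 13 (rule 137): 1111111110
Gen 14 (rule 218): 1111111111
Gen 15 (rule 137): 1111111110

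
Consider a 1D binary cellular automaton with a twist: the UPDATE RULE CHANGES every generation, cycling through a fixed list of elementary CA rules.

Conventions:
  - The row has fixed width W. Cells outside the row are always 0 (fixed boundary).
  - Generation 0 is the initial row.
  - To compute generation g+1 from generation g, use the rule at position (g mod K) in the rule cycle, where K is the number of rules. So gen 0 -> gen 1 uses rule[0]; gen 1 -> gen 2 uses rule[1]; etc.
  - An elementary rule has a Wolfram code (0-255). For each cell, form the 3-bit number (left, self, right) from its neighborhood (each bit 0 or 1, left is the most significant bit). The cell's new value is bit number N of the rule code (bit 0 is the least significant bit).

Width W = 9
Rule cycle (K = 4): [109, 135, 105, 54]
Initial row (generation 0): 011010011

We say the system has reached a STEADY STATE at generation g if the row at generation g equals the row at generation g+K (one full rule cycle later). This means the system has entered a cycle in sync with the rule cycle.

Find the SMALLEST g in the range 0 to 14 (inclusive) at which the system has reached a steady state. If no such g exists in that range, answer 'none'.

Gen 0: 011010011
Gen 1 (rule 109): 011110011
Gen 2 (rule 135): 101100100
Gen 3 (rule 105): 011100001
Gen 4 (rule 54): 100010011
Gen 5 (rule 109): 101010011
Gen 6 (rule 135): 101010100
Gen 7 (rule 105): 010101001
Gen 8 (rule 54): 111111111
Gen 9 (rule 109): 100000001
Gen 10 (rule 135): 101111111
Gen 11 (rule 105): 011000001
Gen 12 (rule 54): 100100011
Gen 13 (rule 109): 100101011
Gen 14 (rule 135): 101101000
Gen 15 (rule 105): 011110011
Gen 16 (rule 54): 100001100
Gen 17 (rule 109): 101101101
Gen 18 (rule 135): 100000001

Answer: none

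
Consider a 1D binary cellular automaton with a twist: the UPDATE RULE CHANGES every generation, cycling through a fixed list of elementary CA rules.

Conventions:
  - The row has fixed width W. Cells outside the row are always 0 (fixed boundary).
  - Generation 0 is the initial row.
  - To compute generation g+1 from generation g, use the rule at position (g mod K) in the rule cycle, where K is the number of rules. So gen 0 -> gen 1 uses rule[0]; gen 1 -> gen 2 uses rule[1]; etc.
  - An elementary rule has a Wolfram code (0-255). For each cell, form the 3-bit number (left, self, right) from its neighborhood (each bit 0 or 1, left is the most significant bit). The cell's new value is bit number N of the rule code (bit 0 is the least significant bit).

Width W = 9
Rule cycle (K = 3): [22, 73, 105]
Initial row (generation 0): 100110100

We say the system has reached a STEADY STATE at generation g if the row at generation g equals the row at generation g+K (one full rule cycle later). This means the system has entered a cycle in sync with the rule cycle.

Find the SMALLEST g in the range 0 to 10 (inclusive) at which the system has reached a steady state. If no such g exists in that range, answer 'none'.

Answer: 5

Derivation:
Gen 0: 100110100
Gen 1 (rule 22): 111000110
Gen 2 (rule 73): 101010110
Gen 3 (rule 105): 010101110
Gen 4 (rule 22): 110100001
Gen 5 (rule 73): 110001100
Gen 6 (rule 105): 110101101
Gen 7 (rule 22): 000100001
Gen 8 (rule 73): 110001100
Gen 9 (rule 105): 110101101
Gen 10 (rule 22): 000100001
Gen 11 (rule 73): 110001100
Gen 12 (rule 105): 110101101
Gen 13 (rule 22): 000100001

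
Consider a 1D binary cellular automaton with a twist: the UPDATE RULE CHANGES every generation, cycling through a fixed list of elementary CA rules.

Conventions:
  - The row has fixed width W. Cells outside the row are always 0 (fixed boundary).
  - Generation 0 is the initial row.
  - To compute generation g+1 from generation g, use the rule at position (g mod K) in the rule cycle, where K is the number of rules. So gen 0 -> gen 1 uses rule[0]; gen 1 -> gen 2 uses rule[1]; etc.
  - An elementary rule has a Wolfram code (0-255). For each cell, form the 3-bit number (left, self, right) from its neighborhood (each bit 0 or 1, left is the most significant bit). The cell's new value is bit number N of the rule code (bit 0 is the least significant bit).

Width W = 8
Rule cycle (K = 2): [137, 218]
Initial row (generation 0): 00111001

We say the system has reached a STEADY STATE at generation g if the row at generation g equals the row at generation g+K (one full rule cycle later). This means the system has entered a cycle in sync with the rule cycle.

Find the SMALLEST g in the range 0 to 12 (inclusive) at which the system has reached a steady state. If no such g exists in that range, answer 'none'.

Answer: 4

Derivation:
Gen 0: 00111001
Gen 1 (rule 137): 10110000
Gen 2 (rule 218): 00111000
Gen 3 (rule 137): 10110011
Gen 4 (rule 218): 00111111
Gen 5 (rule 137): 10111110
Gen 6 (rule 218): 00111111
Gen 7 (rule 137): 10111110
Gen 8 (rule 218): 00111111
Gen 9 (rule 137): 10111110
Gen 10 (rule 218): 00111111
Gen 11 (rule 137): 10111110
Gen 12 (rule 218): 00111111
Gen 13 (rule 137): 10111110
Gen 14 (rule 218): 00111111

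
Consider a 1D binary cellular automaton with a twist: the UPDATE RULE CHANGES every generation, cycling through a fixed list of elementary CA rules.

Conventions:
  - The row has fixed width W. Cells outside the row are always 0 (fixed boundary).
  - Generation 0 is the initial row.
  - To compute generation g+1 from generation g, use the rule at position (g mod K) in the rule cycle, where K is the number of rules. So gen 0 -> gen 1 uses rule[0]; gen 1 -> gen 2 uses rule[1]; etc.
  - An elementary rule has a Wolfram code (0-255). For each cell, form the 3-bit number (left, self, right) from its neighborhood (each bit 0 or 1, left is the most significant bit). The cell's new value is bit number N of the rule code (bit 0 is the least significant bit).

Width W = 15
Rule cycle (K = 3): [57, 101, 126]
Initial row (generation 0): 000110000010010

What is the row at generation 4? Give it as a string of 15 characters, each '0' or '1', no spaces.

Gen 0: 000110000010010
Gen 1 (rule 57): 110101111001001
Gen 2 (rule 101): 011110001001001
Gen 3 (rule 126): 110011011111111
Gen 4 (rule 57): 101010110000000

Answer: 101010110000000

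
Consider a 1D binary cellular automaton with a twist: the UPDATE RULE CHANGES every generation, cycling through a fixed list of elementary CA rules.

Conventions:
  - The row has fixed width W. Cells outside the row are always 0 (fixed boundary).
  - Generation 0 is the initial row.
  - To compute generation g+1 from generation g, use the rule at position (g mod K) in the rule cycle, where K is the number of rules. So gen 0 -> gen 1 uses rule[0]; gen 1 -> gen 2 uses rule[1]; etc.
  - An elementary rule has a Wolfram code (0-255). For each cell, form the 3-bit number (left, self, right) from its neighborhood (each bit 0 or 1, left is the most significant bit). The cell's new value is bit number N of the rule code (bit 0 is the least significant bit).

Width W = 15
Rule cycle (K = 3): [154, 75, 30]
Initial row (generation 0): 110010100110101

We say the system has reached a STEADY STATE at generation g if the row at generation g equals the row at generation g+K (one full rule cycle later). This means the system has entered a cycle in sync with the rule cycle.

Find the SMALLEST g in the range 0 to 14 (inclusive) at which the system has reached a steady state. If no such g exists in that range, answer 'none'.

Gen 0: 110010100110101
Gen 1 (rule 154): 101100011100000
Gen 2 (rule 75): 001101110101111
Gen 3 (rule 30): 011001000101000
Gen 4 (rule 154): 110110101000100
Gen 5 (rule 75): 110110000011001
Gen 6 (rule 30): 100101000110111
Gen 7 (rule 154): 011000101100110
Gen 8 (rule 75): 111011001101110
Gen 9 (rule 30): 100010111001001
Gen 10 (rule 154): 010100110110110
Gen 11 (rule 75): 100001110110110
Gen 12 (rule 30): 110011000100101
Gen 13 (rule 154): 101110101011000
Gen 14 (rule 75): 001010000011011
Gen 15 (rule 30): 011011000110010
Gen 16 (rule 154): 110010101101101
Gen 17 (rule 75): 110100001101100

Answer: none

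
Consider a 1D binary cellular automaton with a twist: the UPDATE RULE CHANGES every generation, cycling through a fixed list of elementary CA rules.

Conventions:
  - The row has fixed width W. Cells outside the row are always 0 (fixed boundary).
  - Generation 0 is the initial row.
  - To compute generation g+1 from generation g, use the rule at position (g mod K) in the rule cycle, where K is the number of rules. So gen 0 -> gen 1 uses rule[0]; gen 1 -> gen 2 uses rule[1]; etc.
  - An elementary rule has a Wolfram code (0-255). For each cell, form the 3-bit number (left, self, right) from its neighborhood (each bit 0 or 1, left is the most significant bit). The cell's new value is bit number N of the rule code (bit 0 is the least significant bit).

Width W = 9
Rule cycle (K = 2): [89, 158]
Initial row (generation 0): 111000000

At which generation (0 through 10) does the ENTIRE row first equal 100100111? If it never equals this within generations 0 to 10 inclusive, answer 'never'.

Answer: never

Derivation:
Gen 0: 111000000
Gen 1 (rule 89): 101111111
Gen 2 (rule 158): 101111110
Gen 3 (rule 89): 001000011
Gen 4 (rule 158): 011100110
Gen 5 (rule 89): 010110111
Gen 6 (rule 158): 110100110
Gen 7 (rule 89): 110010111
Gen 8 (rule 158): 101110110
Gen 9 (rule 89): 001010111
Gen 10 (rule 158): 011010110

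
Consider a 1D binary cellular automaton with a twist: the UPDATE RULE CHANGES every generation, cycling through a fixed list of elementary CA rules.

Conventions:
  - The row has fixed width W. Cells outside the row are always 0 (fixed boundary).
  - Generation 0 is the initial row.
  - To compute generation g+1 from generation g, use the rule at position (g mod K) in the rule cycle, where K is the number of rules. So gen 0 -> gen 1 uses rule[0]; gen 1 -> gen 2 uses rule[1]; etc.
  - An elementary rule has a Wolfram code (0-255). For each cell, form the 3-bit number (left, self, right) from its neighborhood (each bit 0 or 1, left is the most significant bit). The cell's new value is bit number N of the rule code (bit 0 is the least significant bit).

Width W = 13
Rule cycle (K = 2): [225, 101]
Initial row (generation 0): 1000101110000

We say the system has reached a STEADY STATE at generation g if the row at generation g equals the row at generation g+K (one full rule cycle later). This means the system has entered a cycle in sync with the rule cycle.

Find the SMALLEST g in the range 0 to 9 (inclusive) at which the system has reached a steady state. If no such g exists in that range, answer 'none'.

Answer: none

Derivation:
Gen 0: 1000101110000
Gen 1 (rule 225): 0010010110111
Gen 2 (rule 101): 1010011011001
Gen 3 (rule 225): 0100001101000
Gen 4 (rule 101): 0101100111011
Gen 5 (rule 225): 0010100011101
Gen 6 (rule 101): 1011101000111
Gen 7 (rule 225): 0101110010011
Gen 8 (rule 101): 0110010010001
Gen 9 (rule 225): 0010000000100
Gen 10 (rule 101): 1010111110101
Gen 11 (rule 225): 0101011111010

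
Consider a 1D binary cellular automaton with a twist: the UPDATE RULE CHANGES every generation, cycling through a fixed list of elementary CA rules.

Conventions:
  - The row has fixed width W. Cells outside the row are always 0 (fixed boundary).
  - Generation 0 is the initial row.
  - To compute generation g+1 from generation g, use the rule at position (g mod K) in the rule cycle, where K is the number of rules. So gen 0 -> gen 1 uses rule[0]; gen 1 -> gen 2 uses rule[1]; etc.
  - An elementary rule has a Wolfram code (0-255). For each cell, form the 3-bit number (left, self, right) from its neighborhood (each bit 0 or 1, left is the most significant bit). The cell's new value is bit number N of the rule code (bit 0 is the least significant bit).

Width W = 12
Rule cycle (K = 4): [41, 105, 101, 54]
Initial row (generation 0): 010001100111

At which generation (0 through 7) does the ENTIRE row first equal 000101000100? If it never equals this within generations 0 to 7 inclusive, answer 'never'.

Answer: 1

Derivation:
Gen 0: 010001100111
Gen 1 (rule 41): 000101000100
Gen 2 (rule 105): 110010010001
Gen 3 (rule 101): 010010010101
Gen 4 (rule 54): 111111111111
Gen 5 (rule 41): 100000000000
Gen 6 (rule 105): 001111111111
Gen 7 (rule 101): 100000000001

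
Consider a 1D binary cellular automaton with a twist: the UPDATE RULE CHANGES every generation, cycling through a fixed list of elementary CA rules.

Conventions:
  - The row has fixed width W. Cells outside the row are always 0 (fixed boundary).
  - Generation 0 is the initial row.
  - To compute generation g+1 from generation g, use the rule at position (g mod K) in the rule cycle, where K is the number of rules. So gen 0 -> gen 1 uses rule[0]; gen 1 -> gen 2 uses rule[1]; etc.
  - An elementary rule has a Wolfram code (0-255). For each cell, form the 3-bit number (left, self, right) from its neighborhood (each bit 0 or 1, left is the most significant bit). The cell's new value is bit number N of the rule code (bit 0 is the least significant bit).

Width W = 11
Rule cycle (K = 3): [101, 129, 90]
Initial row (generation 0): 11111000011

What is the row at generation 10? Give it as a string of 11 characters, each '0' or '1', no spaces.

Gen 0: 11111000011
Gen 1 (rule 101): 00001011001
Gen 2 (rule 129): 11100000000
Gen 3 (rule 90): 10110000000
Gen 4 (rule 101): 11010111111
Gen 5 (rule 129): 00000011110
Gen 6 (rule 90): 00000110011
Gen 7 (rule 101): 11110010001
Gen 8 (rule 129): 01100000100
Gen 9 (rule 90): 11110001010
Gen 10 (rule 101): 00010101110

Answer: 00010101110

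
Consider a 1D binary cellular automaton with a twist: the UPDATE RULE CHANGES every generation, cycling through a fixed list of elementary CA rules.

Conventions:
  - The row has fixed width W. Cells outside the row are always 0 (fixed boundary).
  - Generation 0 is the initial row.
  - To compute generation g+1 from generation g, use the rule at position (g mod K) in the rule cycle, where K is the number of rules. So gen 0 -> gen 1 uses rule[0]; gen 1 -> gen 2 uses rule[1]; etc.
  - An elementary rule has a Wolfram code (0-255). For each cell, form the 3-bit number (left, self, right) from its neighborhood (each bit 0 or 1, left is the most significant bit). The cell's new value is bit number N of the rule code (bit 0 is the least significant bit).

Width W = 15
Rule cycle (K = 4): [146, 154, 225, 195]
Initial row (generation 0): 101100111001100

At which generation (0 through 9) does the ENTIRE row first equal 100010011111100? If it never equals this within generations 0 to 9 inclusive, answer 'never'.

Gen 0: 101100111001100
Gen 1 (rule 146): 000011010110010
Gen 2 (rule 154): 000110000101101
Gen 3 (rule 225): 110010110010110
Gen 4 (rule 195): 010100010100010
Gen 5 (rule 146): 100010100010101
Gen 6 (rule 154): 010100010100000
Gen 7 (rule 225): 001001001001111
Gen 8 (rule 195): 110010010010111
Gen 9 (rule 146): 001101101100010

Answer: never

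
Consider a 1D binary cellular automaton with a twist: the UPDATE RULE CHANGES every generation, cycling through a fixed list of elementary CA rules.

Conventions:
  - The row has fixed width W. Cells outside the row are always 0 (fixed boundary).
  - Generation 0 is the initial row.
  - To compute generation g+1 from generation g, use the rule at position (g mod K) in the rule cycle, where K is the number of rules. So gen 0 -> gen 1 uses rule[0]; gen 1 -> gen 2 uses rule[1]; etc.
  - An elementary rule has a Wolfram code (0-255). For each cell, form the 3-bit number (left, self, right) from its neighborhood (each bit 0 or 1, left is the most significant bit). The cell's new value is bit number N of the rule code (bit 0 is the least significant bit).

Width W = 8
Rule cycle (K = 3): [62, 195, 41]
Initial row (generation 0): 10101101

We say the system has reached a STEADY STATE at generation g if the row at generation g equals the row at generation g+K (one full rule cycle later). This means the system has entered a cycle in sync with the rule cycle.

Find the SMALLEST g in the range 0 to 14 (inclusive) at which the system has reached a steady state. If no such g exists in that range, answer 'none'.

Answer: 9

Derivation:
Gen 0: 10101101
Gen 1 (rule 62): 11111011
Gen 2 (rule 195): 01111001
Gen 3 (rule 41): 01000000
Gen 4 (rule 62): 11100000
Gen 5 (rule 195): 01101111
Gen 6 (rule 41): 01011000
Gen 7 (rule 62): 11110100
Gen 8 (rule 195): 01110001
Gen 9 (rule 41): 01000100
Gen 10 (rule 62): 11101110
Gen 11 (rule 195): 01100110
Gen 12 (rule 41): 01000100
Gen 13 (rule 62): 11101110
Gen 14 (rule 195): 01100110
Gen 15 (rule 41): 01000100
Gen 16 (rule 62): 11101110
Gen 17 (rule 195): 01100110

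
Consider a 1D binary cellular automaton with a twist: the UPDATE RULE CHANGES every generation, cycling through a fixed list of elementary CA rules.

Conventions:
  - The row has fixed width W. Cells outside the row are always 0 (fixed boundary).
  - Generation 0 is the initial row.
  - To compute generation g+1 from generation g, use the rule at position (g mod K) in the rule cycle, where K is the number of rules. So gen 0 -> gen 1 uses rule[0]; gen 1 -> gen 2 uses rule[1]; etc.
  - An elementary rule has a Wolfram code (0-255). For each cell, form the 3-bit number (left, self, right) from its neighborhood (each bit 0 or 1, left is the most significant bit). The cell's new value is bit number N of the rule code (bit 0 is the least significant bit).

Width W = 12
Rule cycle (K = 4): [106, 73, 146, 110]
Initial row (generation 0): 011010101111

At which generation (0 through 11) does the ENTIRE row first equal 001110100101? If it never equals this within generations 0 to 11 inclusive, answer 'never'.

Answer: 6

Derivation:
Gen 0: 011010101111
Gen 1 (rule 106): 111101011001
Gen 2 (rule 73): 100100011000
Gen 3 (rule 146): 011010100100
Gen 4 (rule 110): 111111101100
Gen 5 (rule 106): 100000111100
Gen 6 (rule 73): 001110100101
Gen 7 (rule 146): 010100011000
Gen 8 (rule 110): 111100111000
Gen 9 (rule 106): 100101101000
Gen 10 (rule 73): 000001100011
Gen 11 (rule 146): 000010010100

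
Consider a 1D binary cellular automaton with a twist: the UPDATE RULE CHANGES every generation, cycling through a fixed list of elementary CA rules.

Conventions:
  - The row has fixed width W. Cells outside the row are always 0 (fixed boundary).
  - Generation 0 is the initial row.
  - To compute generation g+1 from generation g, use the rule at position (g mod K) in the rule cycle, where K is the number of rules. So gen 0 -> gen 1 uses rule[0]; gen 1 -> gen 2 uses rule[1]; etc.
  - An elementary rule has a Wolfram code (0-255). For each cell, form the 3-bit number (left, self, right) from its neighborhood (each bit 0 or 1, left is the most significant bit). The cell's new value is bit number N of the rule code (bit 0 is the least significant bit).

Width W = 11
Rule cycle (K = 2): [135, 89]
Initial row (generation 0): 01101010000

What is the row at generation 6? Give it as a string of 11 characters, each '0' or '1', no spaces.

Answer: 01100010100

Derivation:
Gen 0: 01101010000
Gen 1 (rule 135): 10001010111
Gen 2 (rule 89): 01100000101
Gen 3 (rule 135): 10001111101
Gen 4 (rule 89): 01101000100
Gen 5 (rule 135): 10001011101
Gen 6 (rule 89): 01100010100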